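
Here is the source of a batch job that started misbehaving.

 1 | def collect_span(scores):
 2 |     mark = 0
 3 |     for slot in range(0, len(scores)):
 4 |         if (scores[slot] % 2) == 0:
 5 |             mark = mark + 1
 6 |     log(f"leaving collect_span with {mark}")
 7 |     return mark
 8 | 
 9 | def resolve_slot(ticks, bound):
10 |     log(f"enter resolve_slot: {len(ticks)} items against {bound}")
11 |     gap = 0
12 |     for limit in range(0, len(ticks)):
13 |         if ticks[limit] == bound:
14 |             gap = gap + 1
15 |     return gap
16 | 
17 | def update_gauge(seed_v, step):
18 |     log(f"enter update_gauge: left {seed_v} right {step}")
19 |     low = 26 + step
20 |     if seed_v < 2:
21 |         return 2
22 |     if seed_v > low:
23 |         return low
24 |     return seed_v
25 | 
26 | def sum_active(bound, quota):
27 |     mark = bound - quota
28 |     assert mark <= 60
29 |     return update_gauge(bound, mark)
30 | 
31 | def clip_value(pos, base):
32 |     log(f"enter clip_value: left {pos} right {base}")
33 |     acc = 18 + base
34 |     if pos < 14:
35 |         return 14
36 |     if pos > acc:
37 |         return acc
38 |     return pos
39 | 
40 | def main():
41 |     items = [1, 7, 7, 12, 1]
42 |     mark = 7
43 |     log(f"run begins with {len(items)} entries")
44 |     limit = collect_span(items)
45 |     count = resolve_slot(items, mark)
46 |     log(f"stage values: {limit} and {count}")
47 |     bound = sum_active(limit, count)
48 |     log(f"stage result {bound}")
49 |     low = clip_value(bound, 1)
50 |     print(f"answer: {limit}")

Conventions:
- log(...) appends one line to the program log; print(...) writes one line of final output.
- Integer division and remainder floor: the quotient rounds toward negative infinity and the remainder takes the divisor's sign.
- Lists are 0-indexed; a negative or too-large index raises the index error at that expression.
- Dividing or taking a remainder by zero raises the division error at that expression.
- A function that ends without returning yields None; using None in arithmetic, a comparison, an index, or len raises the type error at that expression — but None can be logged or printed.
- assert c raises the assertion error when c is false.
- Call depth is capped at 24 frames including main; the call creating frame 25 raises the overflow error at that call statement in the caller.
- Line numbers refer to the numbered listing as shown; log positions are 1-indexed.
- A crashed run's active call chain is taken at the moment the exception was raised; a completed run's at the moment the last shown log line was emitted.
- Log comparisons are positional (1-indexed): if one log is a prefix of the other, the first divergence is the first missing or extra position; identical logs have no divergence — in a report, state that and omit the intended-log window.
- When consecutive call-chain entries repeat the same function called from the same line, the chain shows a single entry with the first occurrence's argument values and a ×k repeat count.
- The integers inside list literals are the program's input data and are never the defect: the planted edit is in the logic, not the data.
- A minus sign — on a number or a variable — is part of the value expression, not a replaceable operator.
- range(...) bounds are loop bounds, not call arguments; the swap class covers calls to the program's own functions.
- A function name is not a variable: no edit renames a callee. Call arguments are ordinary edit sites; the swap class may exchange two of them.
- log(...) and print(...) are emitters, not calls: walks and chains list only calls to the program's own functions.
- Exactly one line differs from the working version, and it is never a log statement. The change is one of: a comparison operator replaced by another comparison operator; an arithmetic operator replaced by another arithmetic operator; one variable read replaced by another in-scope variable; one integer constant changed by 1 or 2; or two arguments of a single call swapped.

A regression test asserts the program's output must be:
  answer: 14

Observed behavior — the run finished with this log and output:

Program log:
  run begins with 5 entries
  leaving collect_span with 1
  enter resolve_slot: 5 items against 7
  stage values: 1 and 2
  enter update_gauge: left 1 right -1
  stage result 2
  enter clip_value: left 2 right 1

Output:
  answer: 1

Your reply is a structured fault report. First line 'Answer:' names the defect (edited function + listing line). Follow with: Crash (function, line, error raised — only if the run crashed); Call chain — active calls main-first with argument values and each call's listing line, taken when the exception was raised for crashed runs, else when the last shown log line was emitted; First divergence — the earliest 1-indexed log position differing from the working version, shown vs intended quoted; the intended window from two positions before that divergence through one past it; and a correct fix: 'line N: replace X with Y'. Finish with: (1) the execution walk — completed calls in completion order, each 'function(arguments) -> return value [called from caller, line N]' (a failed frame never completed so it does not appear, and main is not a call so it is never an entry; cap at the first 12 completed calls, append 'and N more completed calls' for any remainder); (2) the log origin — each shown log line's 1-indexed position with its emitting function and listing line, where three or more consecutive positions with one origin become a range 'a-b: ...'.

Answer: the defect is in main at line 50.
Key observation: Every logged value matches the working version; the printed result is what differs.
Call chain: main -> clip_value(2, 1) (called at line 49).
First divergence: there is none — every log position agrees.
Execution walk:
  collect_span([1, 7, 7, 12, 1]) -> 1  [called from main, line 44]
  resolve_slot([1, 7, 7, 12, 1], 7) -> 2  [called from main, line 45]
  update_gauge(1, -1) -> 2  [called from sum_active, line 29]
  sum_active(1, 2) -> 2  [called from main, line 47]
  clip_value(2, 1) -> 14  [called from main, line 49]
Origin of each log line:
  1: logged in main at line 43
  2: logged in collect_span at line 6
  3: logged in resolve_slot at line 10
  4: logged in main at line 46
  5: logged in update_gauge at line 18
  6: logged in main at line 48
  7: logged in clip_value at line 32
A correct fix: line 50: replace `limit` with `low`.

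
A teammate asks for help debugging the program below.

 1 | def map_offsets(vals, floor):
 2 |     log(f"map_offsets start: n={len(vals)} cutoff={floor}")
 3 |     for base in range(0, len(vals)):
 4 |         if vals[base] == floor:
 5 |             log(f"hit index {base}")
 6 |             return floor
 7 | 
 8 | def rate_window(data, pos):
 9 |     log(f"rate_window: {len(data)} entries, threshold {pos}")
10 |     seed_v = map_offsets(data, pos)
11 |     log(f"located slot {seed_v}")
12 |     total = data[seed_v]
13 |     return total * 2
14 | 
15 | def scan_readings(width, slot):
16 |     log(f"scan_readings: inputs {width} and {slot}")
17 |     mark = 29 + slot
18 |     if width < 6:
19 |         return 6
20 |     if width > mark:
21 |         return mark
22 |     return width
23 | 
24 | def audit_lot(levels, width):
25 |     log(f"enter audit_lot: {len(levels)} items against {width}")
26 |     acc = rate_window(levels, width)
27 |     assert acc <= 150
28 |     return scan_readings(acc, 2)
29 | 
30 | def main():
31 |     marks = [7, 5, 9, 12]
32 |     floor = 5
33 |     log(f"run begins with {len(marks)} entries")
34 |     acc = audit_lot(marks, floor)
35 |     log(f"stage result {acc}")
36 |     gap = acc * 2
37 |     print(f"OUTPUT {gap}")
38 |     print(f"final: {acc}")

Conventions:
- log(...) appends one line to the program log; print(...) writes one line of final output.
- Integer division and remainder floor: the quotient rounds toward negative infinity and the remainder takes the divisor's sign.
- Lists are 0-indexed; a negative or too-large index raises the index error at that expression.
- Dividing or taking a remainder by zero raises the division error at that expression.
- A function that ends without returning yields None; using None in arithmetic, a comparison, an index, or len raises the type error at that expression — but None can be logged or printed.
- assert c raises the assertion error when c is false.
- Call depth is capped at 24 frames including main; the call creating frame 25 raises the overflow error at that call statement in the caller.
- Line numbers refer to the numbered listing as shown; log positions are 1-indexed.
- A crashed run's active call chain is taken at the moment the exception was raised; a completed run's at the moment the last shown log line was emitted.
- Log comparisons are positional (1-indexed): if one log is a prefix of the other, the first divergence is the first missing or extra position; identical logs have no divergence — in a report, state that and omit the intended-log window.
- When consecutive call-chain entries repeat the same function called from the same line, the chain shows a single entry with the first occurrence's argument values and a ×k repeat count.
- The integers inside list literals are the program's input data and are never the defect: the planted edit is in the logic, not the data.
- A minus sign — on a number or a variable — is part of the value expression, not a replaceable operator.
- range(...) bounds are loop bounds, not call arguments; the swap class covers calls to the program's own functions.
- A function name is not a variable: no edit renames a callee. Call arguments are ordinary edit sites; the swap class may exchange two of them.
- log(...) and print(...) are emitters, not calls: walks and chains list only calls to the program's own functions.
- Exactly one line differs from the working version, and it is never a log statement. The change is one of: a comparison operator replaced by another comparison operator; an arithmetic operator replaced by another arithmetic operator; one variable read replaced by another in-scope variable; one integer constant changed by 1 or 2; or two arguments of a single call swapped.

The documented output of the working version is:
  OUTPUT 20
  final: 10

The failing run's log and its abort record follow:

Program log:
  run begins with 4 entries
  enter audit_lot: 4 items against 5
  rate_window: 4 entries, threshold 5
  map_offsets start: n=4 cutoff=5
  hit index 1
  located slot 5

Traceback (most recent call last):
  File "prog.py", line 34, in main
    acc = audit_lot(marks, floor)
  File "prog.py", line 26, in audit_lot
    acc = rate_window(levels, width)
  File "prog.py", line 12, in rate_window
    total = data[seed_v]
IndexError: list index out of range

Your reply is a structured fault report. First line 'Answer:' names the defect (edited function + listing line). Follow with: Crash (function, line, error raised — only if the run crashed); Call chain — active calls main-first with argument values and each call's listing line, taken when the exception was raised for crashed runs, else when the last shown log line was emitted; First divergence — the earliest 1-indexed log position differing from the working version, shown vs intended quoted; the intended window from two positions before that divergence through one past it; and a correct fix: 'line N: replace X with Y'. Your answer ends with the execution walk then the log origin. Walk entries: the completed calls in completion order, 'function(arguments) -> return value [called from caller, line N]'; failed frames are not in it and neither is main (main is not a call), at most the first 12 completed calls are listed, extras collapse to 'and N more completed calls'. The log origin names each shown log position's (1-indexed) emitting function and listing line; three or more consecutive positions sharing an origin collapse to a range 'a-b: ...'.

Answer: the defect is in map_offsets at line 6.
Core observation: The log first diverges at position 6: the faulty run prints 'located slot 5' where the working version prints 'located slot 1'.
Crash: rate_window, line 12, IndexError.
Call chain: main -> audit_lot([7, 5, 9, 12], 5) (called at line 34) -> rate_window([7, 5, 9, 12], 5) (called at line 26).
First divergence: position 6 — shown 'located slot 5', intended 'located slot 1'.
Intended log window:
  4: map_offsets start: n=4 cutoff=5
  5: hit index 1
  6: located slot 1
  7: scan_readings: inputs 10 and 2
Execution walk:
  map_offsets([7, 5, 9, 12], 5) -> 5  [called from rate_window, line 10]
Log origin:
  1 — main, line 33
  2 — audit_lot, line 25
  3 — rate_window, line 9
  4 — map_offsets, line 2
  5 — map_offsets, line 5
  6 — rate_window, line 11
A correct fix: line 6: replace `floor` with `base`.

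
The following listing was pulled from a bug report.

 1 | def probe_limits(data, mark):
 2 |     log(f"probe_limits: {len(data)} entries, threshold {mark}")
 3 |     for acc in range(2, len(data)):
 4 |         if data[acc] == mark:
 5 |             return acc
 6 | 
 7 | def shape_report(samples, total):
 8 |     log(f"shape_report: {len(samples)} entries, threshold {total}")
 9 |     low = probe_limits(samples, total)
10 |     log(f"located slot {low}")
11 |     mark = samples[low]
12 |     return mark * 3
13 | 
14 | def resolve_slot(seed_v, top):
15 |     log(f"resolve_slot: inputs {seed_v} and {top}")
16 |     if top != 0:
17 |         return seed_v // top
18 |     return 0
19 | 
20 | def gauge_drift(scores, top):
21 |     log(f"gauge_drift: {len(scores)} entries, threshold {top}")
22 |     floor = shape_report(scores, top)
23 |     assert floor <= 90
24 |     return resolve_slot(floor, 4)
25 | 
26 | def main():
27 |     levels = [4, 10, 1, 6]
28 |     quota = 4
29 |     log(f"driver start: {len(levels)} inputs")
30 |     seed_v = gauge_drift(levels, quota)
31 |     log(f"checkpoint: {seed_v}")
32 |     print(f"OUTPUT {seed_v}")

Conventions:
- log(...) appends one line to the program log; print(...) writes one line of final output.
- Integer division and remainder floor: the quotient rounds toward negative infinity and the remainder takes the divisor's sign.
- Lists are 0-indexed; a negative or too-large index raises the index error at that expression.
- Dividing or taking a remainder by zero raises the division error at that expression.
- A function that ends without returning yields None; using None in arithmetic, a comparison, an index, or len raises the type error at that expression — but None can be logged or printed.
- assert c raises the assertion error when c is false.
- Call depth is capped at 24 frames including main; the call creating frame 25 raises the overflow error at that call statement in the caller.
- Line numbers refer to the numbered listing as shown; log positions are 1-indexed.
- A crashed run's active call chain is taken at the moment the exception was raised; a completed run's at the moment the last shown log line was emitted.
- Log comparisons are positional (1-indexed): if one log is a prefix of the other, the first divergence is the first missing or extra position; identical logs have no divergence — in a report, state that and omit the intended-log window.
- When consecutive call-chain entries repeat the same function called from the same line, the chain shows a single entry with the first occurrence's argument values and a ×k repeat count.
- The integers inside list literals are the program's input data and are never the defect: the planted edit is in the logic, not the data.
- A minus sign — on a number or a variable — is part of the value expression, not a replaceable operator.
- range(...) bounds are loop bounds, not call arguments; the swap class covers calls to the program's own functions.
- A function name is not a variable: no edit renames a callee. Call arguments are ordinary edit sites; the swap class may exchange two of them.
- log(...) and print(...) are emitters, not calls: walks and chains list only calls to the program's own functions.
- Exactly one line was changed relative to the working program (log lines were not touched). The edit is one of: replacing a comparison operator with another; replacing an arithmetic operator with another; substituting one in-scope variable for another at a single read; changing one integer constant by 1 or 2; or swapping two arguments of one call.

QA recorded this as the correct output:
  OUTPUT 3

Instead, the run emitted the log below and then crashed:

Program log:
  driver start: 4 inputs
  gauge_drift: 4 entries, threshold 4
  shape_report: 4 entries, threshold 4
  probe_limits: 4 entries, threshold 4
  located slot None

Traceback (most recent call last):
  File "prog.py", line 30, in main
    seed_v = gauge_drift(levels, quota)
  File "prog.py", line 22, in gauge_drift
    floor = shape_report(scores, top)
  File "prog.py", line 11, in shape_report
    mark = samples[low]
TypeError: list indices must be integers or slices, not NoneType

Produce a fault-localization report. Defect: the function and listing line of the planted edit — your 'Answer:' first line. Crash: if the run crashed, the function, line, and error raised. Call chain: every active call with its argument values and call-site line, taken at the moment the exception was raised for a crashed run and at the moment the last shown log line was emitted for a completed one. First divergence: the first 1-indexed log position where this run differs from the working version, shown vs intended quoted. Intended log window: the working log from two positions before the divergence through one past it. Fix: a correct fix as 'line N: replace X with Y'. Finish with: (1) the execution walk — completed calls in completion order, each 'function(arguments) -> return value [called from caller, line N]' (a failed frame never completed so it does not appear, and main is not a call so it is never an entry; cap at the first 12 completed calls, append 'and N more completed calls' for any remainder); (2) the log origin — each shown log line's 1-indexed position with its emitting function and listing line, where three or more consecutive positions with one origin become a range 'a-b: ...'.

Answer: the defect is in probe_limits at line 3.
Core observation: At log position 5 the runs split — shown 'located slot None', but the working version logs 'located slot 0'.
Crash: shape_report, line 11, TypeError.
Call chain: main -> gauge_drift([4, 10, 1, 6], 4) (called at line 30) -> shape_report([4, 10, 1, 6], 4) (called at line 22).
First divergence: position 5 — shown 'located slot None', intended 'located slot 0'.
Intended log window:
  3: shape_report: 4 entries, threshold 4
  4: probe_limits: 4 entries, threshold 4
  5: located slot 0
  6: resolve_slot: inputs 12 and 4
Execution walk:
  probe_limits([4, 10, 1, 6], 4) -> None  [called from shape_report, line 9]
Log origin:
  1 — main, line 29
  2 — gauge_drift, line 21
  3 — shape_report, line 8
  4 — probe_limits, line 2
  5 — shape_report, line 10
A correct fix: line 3: replace `2` with `0`.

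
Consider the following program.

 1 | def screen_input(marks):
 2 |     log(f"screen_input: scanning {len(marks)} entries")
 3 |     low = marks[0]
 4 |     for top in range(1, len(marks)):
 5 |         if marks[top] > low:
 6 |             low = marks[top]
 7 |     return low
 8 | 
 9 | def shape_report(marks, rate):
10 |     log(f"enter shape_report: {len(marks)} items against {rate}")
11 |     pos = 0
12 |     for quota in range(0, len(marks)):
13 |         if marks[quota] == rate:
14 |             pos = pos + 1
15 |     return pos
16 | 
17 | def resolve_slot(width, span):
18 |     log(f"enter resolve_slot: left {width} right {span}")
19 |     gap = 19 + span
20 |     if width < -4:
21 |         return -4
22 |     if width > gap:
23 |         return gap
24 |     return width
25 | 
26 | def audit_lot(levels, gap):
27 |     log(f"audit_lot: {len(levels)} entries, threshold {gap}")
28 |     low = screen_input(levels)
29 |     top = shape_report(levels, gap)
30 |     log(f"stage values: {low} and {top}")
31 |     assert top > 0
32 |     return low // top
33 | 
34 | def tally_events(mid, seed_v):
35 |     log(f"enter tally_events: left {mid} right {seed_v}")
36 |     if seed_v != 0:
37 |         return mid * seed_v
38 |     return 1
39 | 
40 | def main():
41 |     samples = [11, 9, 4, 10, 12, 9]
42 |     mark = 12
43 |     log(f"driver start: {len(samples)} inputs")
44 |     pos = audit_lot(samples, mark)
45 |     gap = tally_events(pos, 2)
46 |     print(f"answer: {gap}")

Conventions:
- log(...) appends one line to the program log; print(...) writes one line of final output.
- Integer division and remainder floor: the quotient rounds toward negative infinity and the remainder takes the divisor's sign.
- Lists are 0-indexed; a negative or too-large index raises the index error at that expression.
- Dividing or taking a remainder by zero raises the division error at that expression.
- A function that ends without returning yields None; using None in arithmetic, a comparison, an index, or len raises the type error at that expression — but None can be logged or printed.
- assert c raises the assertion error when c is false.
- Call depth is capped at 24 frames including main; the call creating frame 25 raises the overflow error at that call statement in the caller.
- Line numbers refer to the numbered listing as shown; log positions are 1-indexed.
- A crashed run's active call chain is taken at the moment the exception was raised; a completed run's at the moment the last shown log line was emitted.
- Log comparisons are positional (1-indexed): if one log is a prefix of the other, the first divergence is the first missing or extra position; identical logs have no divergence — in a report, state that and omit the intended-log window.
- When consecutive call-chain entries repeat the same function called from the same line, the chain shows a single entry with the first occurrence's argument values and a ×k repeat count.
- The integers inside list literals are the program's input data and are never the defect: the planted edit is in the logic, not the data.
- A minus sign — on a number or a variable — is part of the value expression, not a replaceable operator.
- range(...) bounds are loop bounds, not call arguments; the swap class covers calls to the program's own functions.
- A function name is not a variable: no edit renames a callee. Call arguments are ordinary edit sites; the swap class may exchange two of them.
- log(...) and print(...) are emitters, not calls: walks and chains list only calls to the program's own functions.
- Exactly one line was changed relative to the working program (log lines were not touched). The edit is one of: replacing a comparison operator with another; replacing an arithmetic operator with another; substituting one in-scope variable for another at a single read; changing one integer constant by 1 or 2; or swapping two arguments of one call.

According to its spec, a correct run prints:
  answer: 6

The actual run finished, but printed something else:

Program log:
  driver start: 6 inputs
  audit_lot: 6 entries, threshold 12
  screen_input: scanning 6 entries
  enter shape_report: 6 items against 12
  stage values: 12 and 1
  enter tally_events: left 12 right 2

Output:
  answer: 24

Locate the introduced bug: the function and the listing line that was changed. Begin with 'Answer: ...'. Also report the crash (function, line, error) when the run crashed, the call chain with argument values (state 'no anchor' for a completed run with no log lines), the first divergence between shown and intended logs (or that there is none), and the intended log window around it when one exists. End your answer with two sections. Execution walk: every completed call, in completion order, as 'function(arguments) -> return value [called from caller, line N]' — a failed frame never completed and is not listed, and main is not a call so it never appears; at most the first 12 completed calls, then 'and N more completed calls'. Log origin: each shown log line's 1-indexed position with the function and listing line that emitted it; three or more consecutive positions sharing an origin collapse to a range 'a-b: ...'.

Answer: the defect is in tally_events at line 37.
Key observation: Nothing in the log betrays the bug — only the output does.
Call chain: main -> tally_events(12, 2) (called at line 45).
First divergence: there is none — every log position agrees.
Execution walk:
  screen_input([11, 9, 4, 10, 12, 9]) -> 12  [called from audit_lot, line 28]
  shape_report([11, 9, 4, 10, 12, 9], 12) -> 1  [called from audit_lot, line 29]
  audit_lot([11, 9, 4, 10, 12, 9], 12) -> 12  [called from main, line 44]
  tally_events(12, 2) -> 24  [called from main, line 45]
Log line origins:
  1: logged in main at line 43
  2: logged in audit_lot at line 27
  3: logged in screen_input at line 2
  4: logged in shape_report at line 10
  5: logged in audit_lot at line 30
  6: logged in tally_events at line 35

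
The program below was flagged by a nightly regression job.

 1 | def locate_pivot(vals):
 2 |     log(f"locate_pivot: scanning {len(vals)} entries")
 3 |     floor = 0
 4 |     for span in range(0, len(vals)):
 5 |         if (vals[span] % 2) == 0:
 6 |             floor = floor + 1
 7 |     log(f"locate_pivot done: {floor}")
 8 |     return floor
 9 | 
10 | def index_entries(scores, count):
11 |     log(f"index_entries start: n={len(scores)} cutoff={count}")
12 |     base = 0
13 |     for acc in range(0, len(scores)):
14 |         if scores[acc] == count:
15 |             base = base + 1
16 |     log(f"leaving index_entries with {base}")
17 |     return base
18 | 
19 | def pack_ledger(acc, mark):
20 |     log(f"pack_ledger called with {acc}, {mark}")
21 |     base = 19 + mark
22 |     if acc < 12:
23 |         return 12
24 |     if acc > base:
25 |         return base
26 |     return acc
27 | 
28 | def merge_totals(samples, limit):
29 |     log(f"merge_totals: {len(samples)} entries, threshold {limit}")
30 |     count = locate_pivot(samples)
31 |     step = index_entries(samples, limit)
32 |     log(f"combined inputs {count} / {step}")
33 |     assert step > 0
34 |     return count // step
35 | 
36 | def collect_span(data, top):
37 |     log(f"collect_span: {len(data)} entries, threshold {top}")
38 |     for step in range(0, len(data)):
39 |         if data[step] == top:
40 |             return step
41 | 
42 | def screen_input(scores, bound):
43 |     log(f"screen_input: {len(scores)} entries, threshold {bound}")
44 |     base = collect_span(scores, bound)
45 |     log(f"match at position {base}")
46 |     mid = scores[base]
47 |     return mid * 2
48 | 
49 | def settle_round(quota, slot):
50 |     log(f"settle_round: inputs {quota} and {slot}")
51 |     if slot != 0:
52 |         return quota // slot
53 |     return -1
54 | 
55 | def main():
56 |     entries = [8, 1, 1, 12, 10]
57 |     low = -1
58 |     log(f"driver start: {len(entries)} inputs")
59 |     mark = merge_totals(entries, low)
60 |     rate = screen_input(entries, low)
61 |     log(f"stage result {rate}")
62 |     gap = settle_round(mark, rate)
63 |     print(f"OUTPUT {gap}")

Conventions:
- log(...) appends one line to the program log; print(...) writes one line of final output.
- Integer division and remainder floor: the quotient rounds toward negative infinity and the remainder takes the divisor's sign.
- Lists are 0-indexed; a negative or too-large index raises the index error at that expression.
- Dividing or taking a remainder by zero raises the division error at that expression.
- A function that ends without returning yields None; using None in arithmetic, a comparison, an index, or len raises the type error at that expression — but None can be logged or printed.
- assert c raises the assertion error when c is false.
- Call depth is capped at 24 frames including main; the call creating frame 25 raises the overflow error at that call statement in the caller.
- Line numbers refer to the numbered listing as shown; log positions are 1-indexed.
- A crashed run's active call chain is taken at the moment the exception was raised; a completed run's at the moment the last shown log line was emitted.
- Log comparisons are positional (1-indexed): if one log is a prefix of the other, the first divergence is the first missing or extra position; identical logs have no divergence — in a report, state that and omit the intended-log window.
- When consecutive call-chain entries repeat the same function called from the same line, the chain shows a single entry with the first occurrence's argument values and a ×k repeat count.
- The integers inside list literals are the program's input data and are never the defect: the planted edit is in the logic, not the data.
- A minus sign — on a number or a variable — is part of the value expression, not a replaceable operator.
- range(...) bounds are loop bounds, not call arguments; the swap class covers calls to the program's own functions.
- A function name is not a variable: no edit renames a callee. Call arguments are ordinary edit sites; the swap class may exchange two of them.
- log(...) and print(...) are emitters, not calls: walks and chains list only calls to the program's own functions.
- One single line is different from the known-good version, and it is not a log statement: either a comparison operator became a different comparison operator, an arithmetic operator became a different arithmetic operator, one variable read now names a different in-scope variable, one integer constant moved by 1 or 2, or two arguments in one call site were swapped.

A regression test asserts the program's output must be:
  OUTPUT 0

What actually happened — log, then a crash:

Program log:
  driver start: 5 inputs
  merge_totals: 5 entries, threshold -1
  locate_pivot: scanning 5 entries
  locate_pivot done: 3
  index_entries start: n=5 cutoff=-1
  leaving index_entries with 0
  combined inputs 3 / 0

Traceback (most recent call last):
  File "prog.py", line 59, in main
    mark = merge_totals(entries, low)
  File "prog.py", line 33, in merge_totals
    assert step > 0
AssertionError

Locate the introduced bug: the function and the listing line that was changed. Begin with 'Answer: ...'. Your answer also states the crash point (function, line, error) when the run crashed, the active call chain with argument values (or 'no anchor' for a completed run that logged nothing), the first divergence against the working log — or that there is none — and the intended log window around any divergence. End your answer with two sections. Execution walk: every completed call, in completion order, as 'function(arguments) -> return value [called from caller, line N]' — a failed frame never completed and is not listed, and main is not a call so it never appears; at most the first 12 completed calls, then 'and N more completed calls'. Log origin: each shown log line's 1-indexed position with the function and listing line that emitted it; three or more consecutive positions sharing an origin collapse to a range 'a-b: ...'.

Answer: the defect is in main at line 57.
Key fact: Everything matches until log position 2, which reads 'merge_totals: 5 entries, threshold -1' in place of 'merge_totals: 5 entries, threshold 1'.
Crash: merge_totals, line 33, AssertionError.
Call chain: main -> merge_totals([8, 1, 1, 12, 10], -1) (called at line 59).
First divergence: position 2 — the shown line 'merge_totals: 5 entries, threshold -1' should read 'merge_totals: 5 entries, threshold 1'.
Intended log window:
  1: driver start: 5 inputs
  2: merge_totals: 5 entries, threshold 1
  3: locate_pivot: scanning 5 entries
Execution walk:
  locate_pivot([8, 1, 1, 12, 10]) -> 3  [called from merge_totals, line 30]
  index_entries([8, 1, 1, 12, 10], -1) -> 0  [called from merge_totals, line 31]
Log origin:
  1: logged in main at line 58
  2: logged in merge_totals at line 29
  3: logged in locate_pivot at line 2
  4: logged in locate_pivot at line 7
  5: logged in index_entries at line 11
  6: logged in index_entries at line 16
  7: logged in merge_totals at line 32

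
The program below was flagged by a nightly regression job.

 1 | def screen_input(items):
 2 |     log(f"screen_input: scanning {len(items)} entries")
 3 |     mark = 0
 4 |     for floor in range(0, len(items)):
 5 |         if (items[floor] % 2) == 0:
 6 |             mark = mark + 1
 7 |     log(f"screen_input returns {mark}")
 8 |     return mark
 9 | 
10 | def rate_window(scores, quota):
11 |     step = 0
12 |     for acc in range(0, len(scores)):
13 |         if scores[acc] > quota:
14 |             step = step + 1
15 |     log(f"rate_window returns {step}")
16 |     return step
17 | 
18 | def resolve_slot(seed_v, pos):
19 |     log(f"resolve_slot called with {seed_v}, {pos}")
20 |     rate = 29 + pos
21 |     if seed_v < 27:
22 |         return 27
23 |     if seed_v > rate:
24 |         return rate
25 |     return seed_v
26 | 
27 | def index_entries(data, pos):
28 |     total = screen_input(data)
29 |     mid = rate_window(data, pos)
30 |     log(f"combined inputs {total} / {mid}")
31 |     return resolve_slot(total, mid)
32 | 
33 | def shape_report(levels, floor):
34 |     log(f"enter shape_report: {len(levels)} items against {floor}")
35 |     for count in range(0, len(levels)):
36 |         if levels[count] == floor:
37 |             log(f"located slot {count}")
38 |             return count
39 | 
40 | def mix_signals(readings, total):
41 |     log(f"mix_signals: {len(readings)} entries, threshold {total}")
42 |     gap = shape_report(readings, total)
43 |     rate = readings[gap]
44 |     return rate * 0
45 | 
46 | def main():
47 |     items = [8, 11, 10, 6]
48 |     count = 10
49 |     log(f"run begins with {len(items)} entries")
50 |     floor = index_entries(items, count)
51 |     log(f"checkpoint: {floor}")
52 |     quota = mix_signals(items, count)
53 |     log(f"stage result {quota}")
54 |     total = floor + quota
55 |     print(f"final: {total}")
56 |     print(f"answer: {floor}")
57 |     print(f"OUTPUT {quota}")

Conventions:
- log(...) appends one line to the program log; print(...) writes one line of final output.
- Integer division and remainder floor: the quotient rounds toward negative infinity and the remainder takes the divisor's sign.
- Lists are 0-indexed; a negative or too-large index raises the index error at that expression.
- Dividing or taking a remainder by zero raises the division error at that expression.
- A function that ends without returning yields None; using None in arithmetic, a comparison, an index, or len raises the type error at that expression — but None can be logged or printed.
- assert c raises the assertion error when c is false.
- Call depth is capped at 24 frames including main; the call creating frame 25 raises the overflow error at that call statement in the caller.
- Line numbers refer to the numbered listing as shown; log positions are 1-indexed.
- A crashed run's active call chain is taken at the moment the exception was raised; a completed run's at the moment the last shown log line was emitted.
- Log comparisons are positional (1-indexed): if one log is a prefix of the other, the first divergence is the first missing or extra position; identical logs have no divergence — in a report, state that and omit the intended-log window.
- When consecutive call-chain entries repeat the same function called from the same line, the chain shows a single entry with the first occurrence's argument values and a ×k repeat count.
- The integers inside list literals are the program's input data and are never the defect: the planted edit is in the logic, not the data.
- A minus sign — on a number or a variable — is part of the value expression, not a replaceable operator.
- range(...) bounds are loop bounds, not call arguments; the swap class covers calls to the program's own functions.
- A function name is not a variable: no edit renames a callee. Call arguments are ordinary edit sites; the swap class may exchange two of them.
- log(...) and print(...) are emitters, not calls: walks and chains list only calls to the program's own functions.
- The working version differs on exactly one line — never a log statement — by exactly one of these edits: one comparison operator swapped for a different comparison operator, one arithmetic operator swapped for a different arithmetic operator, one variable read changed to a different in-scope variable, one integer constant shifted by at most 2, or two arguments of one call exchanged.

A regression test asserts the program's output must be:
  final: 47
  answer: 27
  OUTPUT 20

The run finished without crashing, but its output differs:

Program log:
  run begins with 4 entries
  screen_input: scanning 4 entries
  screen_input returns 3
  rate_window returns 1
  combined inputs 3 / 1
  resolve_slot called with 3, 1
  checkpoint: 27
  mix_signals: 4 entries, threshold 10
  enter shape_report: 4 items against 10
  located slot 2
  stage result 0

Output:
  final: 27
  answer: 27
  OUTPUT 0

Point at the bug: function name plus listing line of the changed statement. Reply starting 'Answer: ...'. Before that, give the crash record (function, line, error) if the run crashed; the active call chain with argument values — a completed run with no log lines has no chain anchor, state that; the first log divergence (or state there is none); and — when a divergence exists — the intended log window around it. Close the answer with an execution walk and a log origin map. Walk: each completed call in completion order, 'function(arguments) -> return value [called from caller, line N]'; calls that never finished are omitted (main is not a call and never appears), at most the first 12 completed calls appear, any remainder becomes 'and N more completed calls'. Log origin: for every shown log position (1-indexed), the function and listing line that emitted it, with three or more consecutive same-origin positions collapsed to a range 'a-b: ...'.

Answer: the defect is in mix_signals at line 44.
The tell: At log position 11 the runs split — shown 'stage result 0', but the working version logs 'stage result 20'.
Call chain: main.
First divergence: position 11 — the shown line 'stage result 0' should read 'stage result 20'.
Intended log window:
  9: enter shape_report: 4 items against 10
  10: located slot 2
  11: stage result 20
Execution walk:
  screen_input([8, 11, 10, 6]) -> 3  [called from index_entries, line 28]
  rate_window([8, 11, 10, 6], 10) -> 1  [called from index_entries, line 29]
  resolve_slot(3, 1) -> 27  [called from index_entries, line 31]
  index_entries([8, 11, 10, 6], 10) -> 27  [called from main, line 50]
  shape_report([8, 11, 10, 6], 10) -> 2  [called from mix_signals, line 42]
  mix_signals([8, 11, 10, 6], 10) -> 0  [called from main, line 52]
Origin of each log line:
  1 — main, line 49
  2 — screen_input, line 2
  3 — screen_input, line 7
  4 — rate_window, line 15
  5 — index_entries, line 30
  6 — resolve_slot, line 19
  7 — main, line 51
  8 — mix_signals, line 41
  9 — shape_report, line 34
  10 — shape_report, line 37
  11 — main, line 53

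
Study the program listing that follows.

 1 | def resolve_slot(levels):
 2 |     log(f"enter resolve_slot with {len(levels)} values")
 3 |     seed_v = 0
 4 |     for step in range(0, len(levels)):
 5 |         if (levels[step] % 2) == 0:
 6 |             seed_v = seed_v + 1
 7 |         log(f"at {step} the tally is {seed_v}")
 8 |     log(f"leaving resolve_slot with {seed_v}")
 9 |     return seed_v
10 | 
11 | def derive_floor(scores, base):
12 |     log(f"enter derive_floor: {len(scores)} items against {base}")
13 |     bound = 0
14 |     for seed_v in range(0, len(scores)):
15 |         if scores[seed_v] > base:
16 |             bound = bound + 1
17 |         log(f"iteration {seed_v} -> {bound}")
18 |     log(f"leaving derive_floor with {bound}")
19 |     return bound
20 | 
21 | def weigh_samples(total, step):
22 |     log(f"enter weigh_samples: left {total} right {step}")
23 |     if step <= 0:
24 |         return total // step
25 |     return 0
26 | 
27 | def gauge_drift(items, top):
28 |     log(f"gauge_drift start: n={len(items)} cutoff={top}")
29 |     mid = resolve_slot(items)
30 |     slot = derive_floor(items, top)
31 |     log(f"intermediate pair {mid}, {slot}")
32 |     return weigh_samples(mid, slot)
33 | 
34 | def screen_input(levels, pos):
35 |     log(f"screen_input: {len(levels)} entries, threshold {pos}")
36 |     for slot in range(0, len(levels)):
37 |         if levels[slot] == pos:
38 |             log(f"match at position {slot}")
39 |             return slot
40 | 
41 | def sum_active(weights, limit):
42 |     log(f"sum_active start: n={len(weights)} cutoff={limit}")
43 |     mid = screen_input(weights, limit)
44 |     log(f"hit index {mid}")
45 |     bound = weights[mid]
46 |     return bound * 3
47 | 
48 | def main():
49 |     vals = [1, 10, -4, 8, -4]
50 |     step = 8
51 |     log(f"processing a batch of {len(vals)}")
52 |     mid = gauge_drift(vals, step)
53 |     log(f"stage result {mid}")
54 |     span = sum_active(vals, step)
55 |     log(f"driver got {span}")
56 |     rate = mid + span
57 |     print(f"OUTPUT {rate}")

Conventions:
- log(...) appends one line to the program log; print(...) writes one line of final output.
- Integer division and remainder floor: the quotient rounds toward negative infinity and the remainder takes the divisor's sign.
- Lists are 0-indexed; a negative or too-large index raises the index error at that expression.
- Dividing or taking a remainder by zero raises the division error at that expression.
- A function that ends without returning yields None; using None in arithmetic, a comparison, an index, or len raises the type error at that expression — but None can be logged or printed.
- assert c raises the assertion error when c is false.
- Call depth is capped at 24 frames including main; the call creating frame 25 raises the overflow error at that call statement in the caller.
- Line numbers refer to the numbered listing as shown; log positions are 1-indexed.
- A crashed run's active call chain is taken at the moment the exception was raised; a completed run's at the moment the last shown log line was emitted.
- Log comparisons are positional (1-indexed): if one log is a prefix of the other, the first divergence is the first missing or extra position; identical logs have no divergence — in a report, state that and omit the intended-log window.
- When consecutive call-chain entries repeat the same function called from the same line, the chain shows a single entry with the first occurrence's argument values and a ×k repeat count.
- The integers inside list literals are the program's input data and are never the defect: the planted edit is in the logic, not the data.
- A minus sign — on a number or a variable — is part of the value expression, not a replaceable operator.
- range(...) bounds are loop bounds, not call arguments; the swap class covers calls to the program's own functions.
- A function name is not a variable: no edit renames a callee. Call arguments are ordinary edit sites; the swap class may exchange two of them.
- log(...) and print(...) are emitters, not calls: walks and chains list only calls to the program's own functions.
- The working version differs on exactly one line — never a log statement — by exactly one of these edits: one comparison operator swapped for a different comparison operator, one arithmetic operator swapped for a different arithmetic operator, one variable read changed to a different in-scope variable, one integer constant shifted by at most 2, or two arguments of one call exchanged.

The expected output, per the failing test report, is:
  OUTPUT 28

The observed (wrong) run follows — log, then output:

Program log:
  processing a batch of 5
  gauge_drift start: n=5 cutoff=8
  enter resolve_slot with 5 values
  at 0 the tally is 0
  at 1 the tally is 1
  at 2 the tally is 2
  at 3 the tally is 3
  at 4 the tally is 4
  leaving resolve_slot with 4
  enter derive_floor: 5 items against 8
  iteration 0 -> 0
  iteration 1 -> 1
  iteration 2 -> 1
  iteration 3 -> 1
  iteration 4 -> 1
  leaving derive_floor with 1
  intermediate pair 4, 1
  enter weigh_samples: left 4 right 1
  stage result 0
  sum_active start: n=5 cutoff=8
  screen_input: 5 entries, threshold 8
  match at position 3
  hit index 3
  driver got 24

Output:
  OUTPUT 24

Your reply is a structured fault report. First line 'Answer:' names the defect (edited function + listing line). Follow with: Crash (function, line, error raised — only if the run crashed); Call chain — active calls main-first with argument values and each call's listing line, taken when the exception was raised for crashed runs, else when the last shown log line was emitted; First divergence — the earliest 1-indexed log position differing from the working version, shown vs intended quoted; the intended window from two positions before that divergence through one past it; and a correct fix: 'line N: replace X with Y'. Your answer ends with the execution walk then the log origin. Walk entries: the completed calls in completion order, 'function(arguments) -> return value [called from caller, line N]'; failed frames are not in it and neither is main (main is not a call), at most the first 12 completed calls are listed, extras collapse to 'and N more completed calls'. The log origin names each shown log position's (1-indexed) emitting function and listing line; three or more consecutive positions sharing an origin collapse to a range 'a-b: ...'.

Answer: the defect is in weigh_samples at line 23.
Key fact: At log position 19 the runs split — shown 'stage result 0', but the working version logs 'stage result 4'.
Call chain: main.
First divergence: position 19 — the shown line 'stage result 0' should read 'stage result 4'.
Intended log window:
  17: intermediate pair 4, 1
  18: enter weigh_samples: left 4 right 1
  19: stage result 4
  20: sum_active start: n=5 cutoff=8
Execution walk:
  resolve_slot([1, 10, -4, 8, -4]) -> 4  [called from gauge_drift, line 29]
  derive_floor([1, 10, -4, 8, -4], 8) -> 1  [called from gauge_drift, line 30]
  weigh_samples(4, 1) -> 0  [called from gauge_drift, line 32]
  gauge_drift([1, 10, -4, 8, -4], 8) -> 0  [called from main, line 52]
  screen_input([1, 10, -4, 8, -4], 8) -> 3  [called from sum_active, line 43]
  sum_active([1, 10, -4, 8, -4], 8) -> 24  [called from main, line 54]
Log origin:
  1: emitted by main (line 51)
  2: emitted by gauge_drift (line 28)
  3: emitted by resolve_slot (line 2)
  4-8: emitted by resolve_slot (line 7)
  9: emitted by resolve_slot (line 8)
  10: emitted by derive_floor (line 12)
  11-15: emitted by derive_floor (line 17)
  16: emitted by derive_floor (line 18)
  17: emitted by gauge_drift (line 31)
  18: emitted by weigh_samples (line 22)
  19: emitted by main (line 53)
  20: emitted by sum_active (line 42)
  21: emitted by screen_input (line 35)
  22: emitted by screen_input (line 38)
  23: emitted by sum_active (line 44)
  24: emitted by main (line 55)
A correct fix: line 23: replace `<=` with `!=`.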